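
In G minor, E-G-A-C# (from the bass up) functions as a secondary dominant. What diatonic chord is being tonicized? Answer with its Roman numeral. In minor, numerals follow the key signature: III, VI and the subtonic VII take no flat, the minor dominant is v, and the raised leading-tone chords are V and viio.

V

The chord is a dominant seventh chord on A.
A dominant resolves down a perfect fifth: A → D. In G minor, D is scale degree 5, i.e. V.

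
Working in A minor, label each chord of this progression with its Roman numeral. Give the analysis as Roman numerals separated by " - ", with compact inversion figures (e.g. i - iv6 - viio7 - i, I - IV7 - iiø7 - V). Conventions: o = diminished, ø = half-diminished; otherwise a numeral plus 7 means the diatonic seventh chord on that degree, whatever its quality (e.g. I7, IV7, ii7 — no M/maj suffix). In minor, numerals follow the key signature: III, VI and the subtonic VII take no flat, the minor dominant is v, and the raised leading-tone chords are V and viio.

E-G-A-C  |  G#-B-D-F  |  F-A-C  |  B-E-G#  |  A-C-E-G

E-G-A-C has root A, degree 1 in A minor, so i43.
G#-B-D-F: fully diminished seventh chord on G# = scale degree 7 → viio7.
F-A-C has root F, degree 6 in A minor, so VI.
B-E-G#: major triad on E = scale degree 5 → V64.
A-C-E-G has root A, degree 1 in A minor, so i7.

i43 - viio7 - VI - V64 - i7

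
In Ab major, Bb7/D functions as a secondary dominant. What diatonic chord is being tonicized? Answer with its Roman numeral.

V

The chord is a dominant seventh chord on Bb.
A dominant resolves down a perfect fifth: Bb → Eb. In Ab major, Eb is scale degree 5, i.e. V.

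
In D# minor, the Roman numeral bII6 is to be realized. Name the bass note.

bII in D# minor has root E; the chord is E-G#-B.
The figure 6 means first inversion — the third is in the bass.

G#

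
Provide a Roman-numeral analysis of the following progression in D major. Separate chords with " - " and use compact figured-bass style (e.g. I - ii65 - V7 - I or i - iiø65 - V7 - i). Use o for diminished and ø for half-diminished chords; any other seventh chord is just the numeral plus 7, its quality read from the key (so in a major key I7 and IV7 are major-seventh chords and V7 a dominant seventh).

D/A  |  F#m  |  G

D/A has root D, degree 1 in D major, so I64.
F#m: minor triad on F# = scale degree 3 → iii.
G: root G is the subdominant; major triad there is IV.

I64 - iii - IV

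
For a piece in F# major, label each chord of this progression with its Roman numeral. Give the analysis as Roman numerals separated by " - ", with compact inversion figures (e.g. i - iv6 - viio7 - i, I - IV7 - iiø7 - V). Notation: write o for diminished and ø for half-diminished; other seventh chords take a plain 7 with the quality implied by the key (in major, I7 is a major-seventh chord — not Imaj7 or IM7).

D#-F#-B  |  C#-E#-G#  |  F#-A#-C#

IV6 - V - I

D#-F#-B: major triad on B = scale degree 4 → IV6.
C#-E#-G# has root C#, degree 5 in F# major, so V.
F#-A#-C# has root F#, degree 1 in F# major, so I.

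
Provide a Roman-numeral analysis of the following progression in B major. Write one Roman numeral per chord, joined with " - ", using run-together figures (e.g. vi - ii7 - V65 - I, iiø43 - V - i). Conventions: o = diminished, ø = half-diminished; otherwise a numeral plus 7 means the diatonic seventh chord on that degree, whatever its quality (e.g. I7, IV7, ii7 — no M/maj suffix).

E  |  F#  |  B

IV - V - I

E: root E is the subdominant; major triad there is IV.
F# has root F#, degree 5 in B major, so V.
B: major triad on B = scale degree 1 → I.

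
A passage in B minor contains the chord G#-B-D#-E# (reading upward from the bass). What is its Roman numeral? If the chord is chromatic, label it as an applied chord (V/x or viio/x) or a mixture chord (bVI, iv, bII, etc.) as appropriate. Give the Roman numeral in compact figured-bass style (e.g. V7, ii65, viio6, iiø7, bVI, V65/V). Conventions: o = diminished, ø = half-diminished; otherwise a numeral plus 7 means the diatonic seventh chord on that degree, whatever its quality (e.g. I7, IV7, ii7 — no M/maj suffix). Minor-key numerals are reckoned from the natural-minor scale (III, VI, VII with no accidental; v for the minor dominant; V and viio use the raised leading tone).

viiø65/V

Stacked in thirds the chord is E#-G#-B-D#: a half-diminished seventh chord on E#.
E# sits a half step below F# (V in B minor); a diminished chord there is the applied leading-tone chord of V.
With G# in the bass the chord is in first inversion, so the figured bass is 65.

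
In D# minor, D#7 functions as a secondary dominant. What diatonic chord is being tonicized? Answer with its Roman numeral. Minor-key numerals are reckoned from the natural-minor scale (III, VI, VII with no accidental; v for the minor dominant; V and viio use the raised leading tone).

iv

The chord is a dominant seventh chord on D#.
A dominant resolves down a perfect fifth: D# → G#. In D# minor, G# is scale degree 4, i.e. iv.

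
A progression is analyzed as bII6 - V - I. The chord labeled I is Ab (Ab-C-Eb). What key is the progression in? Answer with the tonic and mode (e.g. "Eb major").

The chord Ab is a major triad rooted on Ab; its label is I.
If Ab is scale degree 1 and the mode makes that degree carry a major triad, the tonic is Ab and the mode is major.

Ab major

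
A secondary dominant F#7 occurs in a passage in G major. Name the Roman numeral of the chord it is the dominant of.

iii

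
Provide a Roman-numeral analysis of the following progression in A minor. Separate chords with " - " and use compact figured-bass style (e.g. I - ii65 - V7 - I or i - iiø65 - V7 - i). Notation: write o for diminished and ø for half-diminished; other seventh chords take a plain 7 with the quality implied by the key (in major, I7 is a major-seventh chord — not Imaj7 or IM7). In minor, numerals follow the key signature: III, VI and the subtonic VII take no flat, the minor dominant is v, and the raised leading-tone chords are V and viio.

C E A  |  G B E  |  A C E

i6 - v6 - i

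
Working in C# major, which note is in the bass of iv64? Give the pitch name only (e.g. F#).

iv in C# major has root F#; the chord is F#-A-C#.
The figure 64 means second inversion — the fifth is in the bass.

C#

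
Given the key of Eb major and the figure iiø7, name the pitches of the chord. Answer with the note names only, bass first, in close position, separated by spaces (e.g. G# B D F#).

F Ab Cb Eb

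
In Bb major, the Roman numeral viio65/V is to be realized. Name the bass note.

G

The applied chord viio65/V is rooted on E: E-G-Bb-Db.
The figure 65 means first inversion — the third is in the bass.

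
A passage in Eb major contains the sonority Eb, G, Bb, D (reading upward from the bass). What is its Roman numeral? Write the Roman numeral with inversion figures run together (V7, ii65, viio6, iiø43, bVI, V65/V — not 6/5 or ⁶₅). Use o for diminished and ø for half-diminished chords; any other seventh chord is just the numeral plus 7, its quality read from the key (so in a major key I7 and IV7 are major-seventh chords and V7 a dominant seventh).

I7

Stacked in thirds the chord is Eb-G-Bb-D: a major seventh chord on Eb.
Eb is scale degree 1 in Eb major, and a major seventh chord on that degree is written I7.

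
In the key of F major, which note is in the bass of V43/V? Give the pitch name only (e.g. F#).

The applied chord V43/V is rooted on G: G-B-D-F.
The figure 43 means second inversion — the fifth is in the bass.

D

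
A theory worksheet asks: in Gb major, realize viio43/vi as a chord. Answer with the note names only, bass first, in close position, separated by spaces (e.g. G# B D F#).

Ab Cb D F

The slash marks an applied leading-tone chord: viio of vi. In Gb major, vi is Eb, so the leading tone to it is D, a half step below.
Building a fully diminished seventh chord on D gives D-F-Ab-Cb.
With the 43 figure the chord is in second inversion; from the bass Ab upward in close position it reads Ab-Cb-D-F.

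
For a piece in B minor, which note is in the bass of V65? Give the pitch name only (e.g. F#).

A#

V in B minor has root F#; the chord is F#-A#-C#-E.
The figure 65 means first inversion — the third is in the bass.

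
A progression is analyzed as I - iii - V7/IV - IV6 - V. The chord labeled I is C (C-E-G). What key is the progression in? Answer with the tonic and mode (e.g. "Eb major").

C major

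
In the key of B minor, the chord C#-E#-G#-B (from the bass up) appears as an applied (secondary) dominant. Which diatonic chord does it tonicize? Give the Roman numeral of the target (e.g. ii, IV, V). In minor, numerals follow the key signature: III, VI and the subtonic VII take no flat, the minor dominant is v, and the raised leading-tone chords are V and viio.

The chord is a dominant seventh chord on C#.
A dominant resolves down a perfect fifth: C# → F#. In B minor, F# is scale degree 5, i.e. V.

V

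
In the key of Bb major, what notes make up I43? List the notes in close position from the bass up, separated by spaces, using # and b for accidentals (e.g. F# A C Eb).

F A Bb D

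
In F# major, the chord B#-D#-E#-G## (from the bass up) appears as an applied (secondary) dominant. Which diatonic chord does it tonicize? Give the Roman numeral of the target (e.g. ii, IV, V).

iii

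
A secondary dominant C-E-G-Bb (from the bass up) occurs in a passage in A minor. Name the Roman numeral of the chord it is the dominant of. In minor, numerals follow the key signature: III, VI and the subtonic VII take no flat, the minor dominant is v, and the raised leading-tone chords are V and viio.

The chord is a dominant seventh chord on C.
A dominant resolves down a perfect fifth: C → F. In A minor, F is scale degree 6, i.e. VI.

VI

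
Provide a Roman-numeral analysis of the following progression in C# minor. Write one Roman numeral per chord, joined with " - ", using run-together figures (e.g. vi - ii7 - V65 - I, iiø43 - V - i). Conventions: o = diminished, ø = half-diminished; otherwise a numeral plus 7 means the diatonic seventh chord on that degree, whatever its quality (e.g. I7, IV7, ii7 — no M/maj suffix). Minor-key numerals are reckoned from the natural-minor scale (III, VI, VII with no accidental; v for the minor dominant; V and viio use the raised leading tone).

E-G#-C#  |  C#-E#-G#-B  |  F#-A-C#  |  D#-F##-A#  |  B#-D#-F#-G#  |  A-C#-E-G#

E-G#-C# has root C#, degree 1 in C# minor, so i6.
C#-E#-G#-B: a dominant seventh chord on C#, the applied dominant of iv → V7/iv.
F#-A-C#: root F# is the subdominant; minor triad there is iv.
D#-F##-A# is the secondary dominant of V (major triad on D#): V/V.
B#-D#-F#-G#: dominant seventh chord on G# = scale degree 5 → V65.
A-C#-E-G# has root A, degree 6 in C# minor, so VI7.

i6 - V7/iv - iv - V/V - V65 - VI7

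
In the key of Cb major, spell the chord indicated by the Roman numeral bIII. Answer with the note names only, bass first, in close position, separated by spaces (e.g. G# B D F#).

Scale degree 3 in Cb major is Eb; lowering it a half step gives Ebb. bIII is a major triad on the lowered third degree, borrowed from the parallel minor.
So the chord is Ebb-Gb-Bbb.

Ebb Gb Bbb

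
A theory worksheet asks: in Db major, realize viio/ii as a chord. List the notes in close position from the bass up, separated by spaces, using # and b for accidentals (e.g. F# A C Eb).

The slash marks an applied leading-tone chord: viio of ii. In Db major, ii is Eb, so the leading tone to it is D, a half step below.
Building a diminished triad on D gives D-F-Ab.

D F Ab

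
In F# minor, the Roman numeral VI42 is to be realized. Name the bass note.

C#

VI in F# minor has root D; the chord is D-F#-A-C#.
The figure 42 means third inversion — the seventh is in the bass.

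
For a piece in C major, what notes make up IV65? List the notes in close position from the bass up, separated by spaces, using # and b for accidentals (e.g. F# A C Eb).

The numeral's case and figure indicate a major seventh chord. In C major its root, the subdominant, is F.
That chord is spelled F-A-C-E.
With the 65 figure the chord is in first inversion; from the bass A upward in close position it reads A-C-E-F.

A C E F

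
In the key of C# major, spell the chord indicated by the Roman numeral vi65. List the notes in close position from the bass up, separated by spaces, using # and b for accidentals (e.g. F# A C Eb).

The numeral's case and figure indicate a minor seventh chord. In C# major its root, the submediant, is A#.
Stacking thirds from A# gives A#-C#-E#-G#.
The figured bass 65 indicates first inversion, placing the third (C#) in the bass: C#-E#-G#-A#.

C# E# G# A#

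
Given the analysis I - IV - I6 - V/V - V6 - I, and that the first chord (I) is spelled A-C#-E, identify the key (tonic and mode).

A major

The chord A is a major triad rooted on A; its label is I.
If A is scale degree 1 and the mode makes that degree carry a major triad, the tonic is A and the mode is major.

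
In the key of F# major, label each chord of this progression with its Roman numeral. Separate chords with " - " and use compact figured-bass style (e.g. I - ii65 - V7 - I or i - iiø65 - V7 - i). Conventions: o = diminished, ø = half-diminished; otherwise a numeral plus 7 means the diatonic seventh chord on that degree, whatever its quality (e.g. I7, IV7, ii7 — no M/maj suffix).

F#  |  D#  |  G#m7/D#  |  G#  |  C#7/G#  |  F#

F# has root F#, degree 1 in F# major, so I.
D# is the secondary dominant of ii (major triad on D#): V/ii.
G#m7/D# has root G#, degree 2 in F# major, so ii43.
G# is the secondary dominant of V (major triad on G#): V/V.
C#7/G# has root C#, degree 5 in F# major, so V43.
F# has root F#, degree 1 in F# major, so I.

I - V/ii - ii43 - V/V - V43 - I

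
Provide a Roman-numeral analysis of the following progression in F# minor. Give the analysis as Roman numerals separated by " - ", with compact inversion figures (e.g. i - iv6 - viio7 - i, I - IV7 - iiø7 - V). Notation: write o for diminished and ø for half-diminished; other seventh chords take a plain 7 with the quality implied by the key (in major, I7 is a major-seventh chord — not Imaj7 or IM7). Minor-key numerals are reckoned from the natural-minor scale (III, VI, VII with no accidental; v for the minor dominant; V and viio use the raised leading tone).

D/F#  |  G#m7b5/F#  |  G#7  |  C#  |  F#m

D/F#: major triad on D = scale degree 6 → VI6.
G#m7b5/F#: root G# is the supertonic; half-diminished seventh chord there is iiø42.
G#7: chromatic; G# is V of V, so V7/V.
C#: major triad on C# = scale degree 5 → V.
F#m: minor triad on F# = scale degree 1 → i.

VI6 - iiø42 - V7/V - V - i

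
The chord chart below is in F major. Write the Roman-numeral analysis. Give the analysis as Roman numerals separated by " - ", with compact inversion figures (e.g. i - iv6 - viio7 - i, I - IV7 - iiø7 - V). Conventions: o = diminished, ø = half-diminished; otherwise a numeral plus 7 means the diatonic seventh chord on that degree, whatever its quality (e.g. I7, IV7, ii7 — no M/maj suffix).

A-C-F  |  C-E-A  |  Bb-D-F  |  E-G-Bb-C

I6 - iii6 - IV - V65

A-C-F: major triad on F = scale degree 1 → I6.
C-E-A has root A, degree 3 in F major, so iii6.
Bb-D-F: major triad on Bb = scale degree 4 → IV.
E-G-Bb-C has root C, degree 5 in F major, so V65.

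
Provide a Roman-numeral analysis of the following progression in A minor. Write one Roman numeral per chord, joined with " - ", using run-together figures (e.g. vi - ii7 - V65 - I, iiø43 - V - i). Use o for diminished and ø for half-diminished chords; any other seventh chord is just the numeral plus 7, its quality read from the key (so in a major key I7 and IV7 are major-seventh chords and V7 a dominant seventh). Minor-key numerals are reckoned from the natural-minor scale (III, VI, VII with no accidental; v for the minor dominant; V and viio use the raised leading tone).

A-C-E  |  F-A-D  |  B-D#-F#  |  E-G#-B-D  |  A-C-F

i - iv6 - V/V - V7 - VI6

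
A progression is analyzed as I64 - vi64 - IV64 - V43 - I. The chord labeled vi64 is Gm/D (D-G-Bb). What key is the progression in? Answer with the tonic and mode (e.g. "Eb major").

Bb major

The chord Gm/D is a minor triad rooted on G; its label is vi64.
If G is scale degree 6 and the mode makes that degree carry a minor triad, the tonic is Bb and the mode is major.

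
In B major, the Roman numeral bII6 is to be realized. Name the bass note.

bII in B major has root C; the chord is C-E-G.
The figure 6 means first inversion — the third is in the bass.

E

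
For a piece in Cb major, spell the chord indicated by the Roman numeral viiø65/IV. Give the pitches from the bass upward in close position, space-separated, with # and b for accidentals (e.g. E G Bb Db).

Gb Bbb Db Eb

The slash marks an applied leading-tone chord: viio of IV. In Cb major, IV is Fb, so the leading tone to it is Eb, a half step below.
Building a half-diminished seventh chord on Eb gives Eb-Gb-Bbb-Db.
With the 65 figure the chord is in first inversion; from the bass Gb upward in close position it reads Gb-Bbb-Db-Eb.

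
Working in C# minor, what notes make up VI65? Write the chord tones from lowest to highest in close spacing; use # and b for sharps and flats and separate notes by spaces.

The numeral's case and figure indicate a major seventh chord. In C# minor its root, the submediant, is A.
Stacking thirds from A gives A-C#-E-G#.
The figured bass 65 indicates first inversion, placing the third (C#) in the bass: C#-E-G#-A.

C# E G# A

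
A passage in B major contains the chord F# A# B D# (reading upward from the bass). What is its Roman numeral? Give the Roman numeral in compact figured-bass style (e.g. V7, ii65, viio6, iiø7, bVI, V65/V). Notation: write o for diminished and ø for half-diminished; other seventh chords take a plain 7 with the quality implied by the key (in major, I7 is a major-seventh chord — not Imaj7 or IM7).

Stacked in thirds the chord is B-D#-F#-A#: a major seventh chord on B.
B is scale degree 1 in B major, and a major seventh chord on that degree is written I7.
With F# in the bass the chord is in second inversion, so the figured bass is 43.

I43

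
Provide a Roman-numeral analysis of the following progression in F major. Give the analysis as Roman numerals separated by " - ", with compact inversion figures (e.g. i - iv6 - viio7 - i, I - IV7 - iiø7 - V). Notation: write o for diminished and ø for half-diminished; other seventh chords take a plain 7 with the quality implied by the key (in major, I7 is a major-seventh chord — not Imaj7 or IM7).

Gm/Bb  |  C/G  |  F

Gm/Bb: root G is the supertonic; minor triad there is ii6.
C/G has root C, degree 5 in F major, so V64.
F: root F is the tonic; major triad there is I.

ii6 - V64 - I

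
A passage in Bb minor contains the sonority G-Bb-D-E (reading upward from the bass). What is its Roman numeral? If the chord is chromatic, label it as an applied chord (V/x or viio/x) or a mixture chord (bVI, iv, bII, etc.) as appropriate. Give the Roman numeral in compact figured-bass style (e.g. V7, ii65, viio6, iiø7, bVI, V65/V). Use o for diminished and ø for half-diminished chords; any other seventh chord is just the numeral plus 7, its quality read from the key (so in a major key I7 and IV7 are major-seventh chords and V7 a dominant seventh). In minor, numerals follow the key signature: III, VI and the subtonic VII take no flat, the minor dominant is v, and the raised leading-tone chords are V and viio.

Stacked in thirds the chord is E-G-Bb-D: a half-diminished seventh chord on E.
E sits a half step below F (V in Bb minor); a diminished chord there is the applied leading-tone chord of V.
With G in the bass the chord is in first inversion, so the figured bass is 65.

viiø65/V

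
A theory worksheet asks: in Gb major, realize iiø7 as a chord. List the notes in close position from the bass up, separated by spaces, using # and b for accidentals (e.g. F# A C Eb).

Ab Cb Ebb Gb

iiø7 is the half-diminished supertonic seventh, borrowed from the parallel minor. In Gb major that root is Ab.
So the chord is Ab-Cb-Ebb-Gb, a half-diminished seventh chord.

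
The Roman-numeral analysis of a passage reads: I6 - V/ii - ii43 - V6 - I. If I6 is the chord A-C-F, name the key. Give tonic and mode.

F major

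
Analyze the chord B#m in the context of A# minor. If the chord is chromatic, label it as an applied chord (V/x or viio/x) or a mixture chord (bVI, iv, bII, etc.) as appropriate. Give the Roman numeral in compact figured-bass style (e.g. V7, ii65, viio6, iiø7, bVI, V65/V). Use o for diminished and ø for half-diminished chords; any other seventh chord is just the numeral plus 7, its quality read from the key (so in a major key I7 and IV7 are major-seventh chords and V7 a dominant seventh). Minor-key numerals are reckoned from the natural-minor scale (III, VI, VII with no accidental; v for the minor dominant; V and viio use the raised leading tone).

Stacked in thirds the chord is B#-D#-F##: a minor triad on B#.
B# is the second degree of A# minor. This is the minor supertonic, borrowed from the parallel major (the Dorian ii).

ii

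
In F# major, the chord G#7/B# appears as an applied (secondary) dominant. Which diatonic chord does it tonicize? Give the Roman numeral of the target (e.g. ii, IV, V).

The chord is a dominant seventh chord on G#.
A dominant resolves down a perfect fifth: G# → C#. In F# major, C# is scale degree 5, i.e. V.

V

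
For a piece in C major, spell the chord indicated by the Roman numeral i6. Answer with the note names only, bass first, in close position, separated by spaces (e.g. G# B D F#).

i6 is the minor tonic, borrowed from the parallel minor. In C major that root is C.
So the chord is C-Eb-G, a minor triad.
The figured bass 6 indicates first inversion, placing the third (Eb) in the bass: Eb-G-C.

Eb G C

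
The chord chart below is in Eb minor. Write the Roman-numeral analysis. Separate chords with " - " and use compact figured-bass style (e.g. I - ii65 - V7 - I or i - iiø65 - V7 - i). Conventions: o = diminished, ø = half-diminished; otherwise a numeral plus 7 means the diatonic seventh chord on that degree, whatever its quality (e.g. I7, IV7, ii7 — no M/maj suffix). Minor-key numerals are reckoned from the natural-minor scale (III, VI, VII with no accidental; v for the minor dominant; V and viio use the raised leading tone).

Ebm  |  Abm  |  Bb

Ebm: minor triad on Eb = scale degree 1 → i.
Abm has root Ab, degree 4 in Eb minor, so iv.
Bb has root Bb, degree 5 in Eb minor, so V.

i - iv - V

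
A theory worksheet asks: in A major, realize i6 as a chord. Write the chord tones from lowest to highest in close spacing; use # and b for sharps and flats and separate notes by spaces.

C E A

Scale degree 1 in A major is A; here the chord built on it is altered to a minor triad. i6 is the minor tonic, borrowed from the parallel minor.
So the chord is A-C-E.
The figured bass 6 indicates first inversion, placing the third (C) in the bass: C-E-A.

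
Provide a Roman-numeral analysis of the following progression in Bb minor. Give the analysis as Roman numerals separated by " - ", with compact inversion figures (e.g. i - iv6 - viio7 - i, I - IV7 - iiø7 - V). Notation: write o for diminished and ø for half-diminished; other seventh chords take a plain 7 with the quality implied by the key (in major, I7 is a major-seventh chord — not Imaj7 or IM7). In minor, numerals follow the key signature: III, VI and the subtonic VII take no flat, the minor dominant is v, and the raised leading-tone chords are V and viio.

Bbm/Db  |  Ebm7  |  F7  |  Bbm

i6 - iv7 - V7 - i

Bbm/Db has root Bb, degree 1 in Bb minor, so i6.
Ebm7 has root Eb, degree 4 in Bb minor, so iv7.
F7 has root F, degree 5 in Bb minor, so V7.
Bbm: minor triad on Bb = scale degree 1 → i.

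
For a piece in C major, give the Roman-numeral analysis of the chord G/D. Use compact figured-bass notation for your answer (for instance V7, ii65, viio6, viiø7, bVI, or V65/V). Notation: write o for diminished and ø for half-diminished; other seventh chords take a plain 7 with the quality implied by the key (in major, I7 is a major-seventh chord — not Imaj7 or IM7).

Stacked in thirds the chord is G-B-D: a major triad on G.
G is scale degree 5 in C major, and a major triad on that degree is written V.
With D in the bass the chord is in second inversion, so the figured bass is 64.

V64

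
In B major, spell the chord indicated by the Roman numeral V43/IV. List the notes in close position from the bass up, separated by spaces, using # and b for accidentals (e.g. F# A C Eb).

F# A B D#

V43/IV is a secondary dominant — the dominant seventh of IV. IV in B major is E, so the applied chord's root is B, a perfect fifth above.
Building a dominant seventh chord on B gives B-D#-F#-A.
The figured bass 43 indicates second inversion, placing the fifth (F#) in the bass: F#-A-B-D#.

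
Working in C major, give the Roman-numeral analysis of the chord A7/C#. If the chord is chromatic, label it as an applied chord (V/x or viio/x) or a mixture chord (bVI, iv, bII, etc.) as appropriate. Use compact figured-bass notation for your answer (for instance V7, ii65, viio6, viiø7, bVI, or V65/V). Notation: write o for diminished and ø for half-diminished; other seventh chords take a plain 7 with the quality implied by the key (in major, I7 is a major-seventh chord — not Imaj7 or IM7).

V65/ii

The pitches A-C#-E-G form a dominant seventh chord rooted on A.
A is not a diatonic chord root with this quality in C major, but it lies a perfect fifth above D (ii), so the chord functions as an applied dominant of ii.
With C# in the bass the chord is in first inversion, so the figured bass is 65.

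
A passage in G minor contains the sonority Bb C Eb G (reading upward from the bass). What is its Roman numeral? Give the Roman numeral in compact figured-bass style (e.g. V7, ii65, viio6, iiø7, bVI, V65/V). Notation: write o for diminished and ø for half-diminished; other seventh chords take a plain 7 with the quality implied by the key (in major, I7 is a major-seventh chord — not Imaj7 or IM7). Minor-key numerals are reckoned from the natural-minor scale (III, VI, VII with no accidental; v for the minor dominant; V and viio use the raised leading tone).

The pitches C-Eb-G-Bb form a minor seventh chord rooted on C.
C is scale degree 4 in G minor, and a minor seventh chord on that degree is written iv7.
With Bb in the bass the chord is in third inversion, so the figured bass is 42.

iv42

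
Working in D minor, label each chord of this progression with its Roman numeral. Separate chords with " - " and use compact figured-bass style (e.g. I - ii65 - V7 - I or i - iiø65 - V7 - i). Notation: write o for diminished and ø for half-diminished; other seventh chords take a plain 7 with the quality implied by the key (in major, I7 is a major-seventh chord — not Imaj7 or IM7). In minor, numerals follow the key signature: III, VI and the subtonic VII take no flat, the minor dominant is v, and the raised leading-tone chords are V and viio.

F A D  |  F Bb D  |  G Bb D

F-A-D: root D is the tonic; minor triad there is i6.
F-Bb-D has root Bb, degree 6 in D minor, so VI64.
G-Bb-D: minor triad on G = scale degree 4 → iv.

i6 - VI64 - iv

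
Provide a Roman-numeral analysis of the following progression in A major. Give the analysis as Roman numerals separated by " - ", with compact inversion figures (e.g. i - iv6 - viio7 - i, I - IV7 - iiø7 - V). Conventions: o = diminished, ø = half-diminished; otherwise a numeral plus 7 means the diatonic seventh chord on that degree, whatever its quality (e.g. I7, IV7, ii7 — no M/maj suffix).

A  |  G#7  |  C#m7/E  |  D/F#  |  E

A: root A is the tonic; major triad there is I.
G#7: a dominant seventh chord on G#, the applied dominant of iii → V7/iii.
C#m7/E: minor seventh chord on C# = scale degree 3 → iii65.
D/F#: major triad on D = scale degree 4 → IV6.
E: major triad on E = scale degree 5 → V.

I - V7/iii - iii65 - IV6 - V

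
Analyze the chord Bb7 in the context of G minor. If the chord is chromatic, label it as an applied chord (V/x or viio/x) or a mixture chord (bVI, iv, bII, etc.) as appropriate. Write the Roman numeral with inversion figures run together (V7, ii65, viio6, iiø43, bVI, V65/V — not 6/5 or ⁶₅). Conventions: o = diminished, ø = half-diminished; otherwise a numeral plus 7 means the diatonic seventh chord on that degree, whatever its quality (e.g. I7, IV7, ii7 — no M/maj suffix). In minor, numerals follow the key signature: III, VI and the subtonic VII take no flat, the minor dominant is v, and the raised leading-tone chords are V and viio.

V7/VI

The pitches Bb-D-F-Ab form a dominant seventh chord rooted on Bb.
Bb is not a diatonic chord root with this quality in G minor, but it lies a perfect fifth above Eb (VI), so the chord functions as an applied dominant of VI.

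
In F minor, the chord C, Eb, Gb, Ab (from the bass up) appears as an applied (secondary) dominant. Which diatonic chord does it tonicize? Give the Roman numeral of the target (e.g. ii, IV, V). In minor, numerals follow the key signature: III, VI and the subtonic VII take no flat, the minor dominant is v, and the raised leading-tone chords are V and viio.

The chord is a dominant seventh chord on Ab.
A dominant resolves down a perfect fifth: Ab → Db. In F minor, Db is scale degree 6, i.e. VI.

VI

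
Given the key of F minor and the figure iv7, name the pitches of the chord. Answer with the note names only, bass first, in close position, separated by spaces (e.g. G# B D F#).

Bb Db F Ab

The numeral's case and figure indicate a minor seventh chord. In F minor its root, the fourth degree, is Bb.
That chord is spelled Bb-Db-F-Ab.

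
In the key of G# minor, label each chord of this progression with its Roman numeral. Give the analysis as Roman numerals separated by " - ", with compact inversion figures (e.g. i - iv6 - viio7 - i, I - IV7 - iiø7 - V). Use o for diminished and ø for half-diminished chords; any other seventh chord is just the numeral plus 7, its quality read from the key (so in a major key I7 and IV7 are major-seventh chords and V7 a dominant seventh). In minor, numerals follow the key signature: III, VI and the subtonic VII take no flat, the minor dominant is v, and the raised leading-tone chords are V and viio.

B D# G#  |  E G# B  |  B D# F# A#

i6 - VI - III7

B-D#-G#: root G# is the tonic; minor triad there is i6.
E-G#-B: root E is the submediant; major triad there is VI.
B-D#-F#-A# has root B, degree 3 in G# minor, so III7.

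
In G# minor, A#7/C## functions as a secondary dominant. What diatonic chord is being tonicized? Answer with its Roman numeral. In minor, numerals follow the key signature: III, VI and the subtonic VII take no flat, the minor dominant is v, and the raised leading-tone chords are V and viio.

The chord is a dominant seventh chord on A#.
A dominant resolves down a perfect fifth: A# → D#. In G# minor, D# is scale degree 5, i.e. V.

V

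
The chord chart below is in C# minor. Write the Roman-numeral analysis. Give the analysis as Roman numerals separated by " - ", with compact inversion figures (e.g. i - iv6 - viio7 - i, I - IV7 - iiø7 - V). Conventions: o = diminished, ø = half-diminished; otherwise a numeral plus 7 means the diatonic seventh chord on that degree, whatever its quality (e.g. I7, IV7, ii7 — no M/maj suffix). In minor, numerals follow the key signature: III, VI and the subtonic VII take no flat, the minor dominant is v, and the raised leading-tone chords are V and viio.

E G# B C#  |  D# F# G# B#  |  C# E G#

i65 - V43 - i

E-G#-B-C# has root C#, degree 1 in C# minor, so i65.
D#-F#-G#-B# has root G#, degree 5 in C# minor, so V43.
C#-E-G# has root C#, degree 1 in C# minor, so i.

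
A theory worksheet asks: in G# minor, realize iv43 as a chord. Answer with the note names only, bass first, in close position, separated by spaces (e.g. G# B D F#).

The numeral's case and figure indicate a minor seventh chord. In G# minor its root, the fourth degree, is C#.
Stacking thirds from C# gives C#-E-G#-B.
With the 43 figure the chord is in second inversion; from the bass G# upward in close position it reads G#-B-C#-E.

G# B C# E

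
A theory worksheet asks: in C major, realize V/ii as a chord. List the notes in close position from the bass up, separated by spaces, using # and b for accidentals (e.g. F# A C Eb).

A C# E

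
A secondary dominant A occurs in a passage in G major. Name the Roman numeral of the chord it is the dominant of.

The chord is a major triad on A.
A dominant resolves down a perfect fifth: A → D. In G major, D is scale degree 5, i.e. V.

V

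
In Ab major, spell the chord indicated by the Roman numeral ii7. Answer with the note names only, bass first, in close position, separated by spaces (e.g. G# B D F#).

Bb Db F Ab

The numeral's case and figure indicate a minor seventh chord. In Ab major its root, the second degree, is Bb.
That chord is spelled Bb-Db-F-Ab.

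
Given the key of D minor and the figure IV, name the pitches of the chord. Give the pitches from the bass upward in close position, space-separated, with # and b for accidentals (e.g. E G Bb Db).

Scale degree 4 in D minor is G; here the chord built on it is altered to a major triad. IV is the major subdominant, borrowed from the parallel major.
So the chord is G-B-D.

G B D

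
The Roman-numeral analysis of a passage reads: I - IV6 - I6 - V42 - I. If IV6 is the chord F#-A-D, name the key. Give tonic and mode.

A major

The chord D/F# is a major triad rooted on D; its label is IV6.
IV6 on D implies D is the subdominant; that puts the tonic at A, and the uppercase numeral fits major mode.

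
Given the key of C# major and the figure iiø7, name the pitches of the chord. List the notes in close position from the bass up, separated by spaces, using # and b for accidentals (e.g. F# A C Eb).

Scale degree 2 in C# major is D#; here the chord built on it is altered to a half-diminished seventh chord. iiø7 is the half-diminished supertonic seventh, borrowed from the parallel minor.
So the chord is D#-F#-A-C#.

D# F# A C#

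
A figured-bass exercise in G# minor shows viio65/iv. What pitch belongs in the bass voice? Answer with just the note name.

D#

The applied chord viio65/iv is rooted on B#: B#-D#-F#-A.
The figure 65 means first inversion — the third is in the bass.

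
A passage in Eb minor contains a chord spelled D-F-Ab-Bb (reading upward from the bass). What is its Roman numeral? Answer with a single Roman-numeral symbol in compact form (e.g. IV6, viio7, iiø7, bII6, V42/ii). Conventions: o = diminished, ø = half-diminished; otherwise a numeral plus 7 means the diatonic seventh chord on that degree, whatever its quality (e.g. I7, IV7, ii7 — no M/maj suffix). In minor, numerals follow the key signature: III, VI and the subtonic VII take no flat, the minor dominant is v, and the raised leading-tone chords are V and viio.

V65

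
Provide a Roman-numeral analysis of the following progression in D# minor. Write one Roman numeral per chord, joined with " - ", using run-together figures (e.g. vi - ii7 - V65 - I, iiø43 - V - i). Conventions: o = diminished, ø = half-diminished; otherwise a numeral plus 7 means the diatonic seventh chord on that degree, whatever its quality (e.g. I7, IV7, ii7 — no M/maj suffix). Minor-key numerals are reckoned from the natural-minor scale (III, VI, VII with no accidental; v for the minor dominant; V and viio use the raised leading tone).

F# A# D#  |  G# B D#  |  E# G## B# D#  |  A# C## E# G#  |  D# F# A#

F#-A#-D#: root D# is the tonic; minor triad there is i6.
G#-B-D#: root G# is the subdominant; minor triad there is iv.
E#-G##-B#-D#: chromatic; E# is V of V, so V7/V.
A#-C##-E#-G#: dominant seventh chord on A# = scale degree 5 → V7.
D#-F#-A# has root D#, degree 1 in D# minor, so i.

i6 - iv - V7/V - V7 - i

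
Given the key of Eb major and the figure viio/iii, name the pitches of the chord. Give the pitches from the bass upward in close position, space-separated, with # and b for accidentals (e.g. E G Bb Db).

viio/iii is a secondary leading-tone chord. The target iii is G in Eb major; the applied chord is rooted a semitone below, on F#.
Building a diminished triad on F# gives F#-A-C.

F# A C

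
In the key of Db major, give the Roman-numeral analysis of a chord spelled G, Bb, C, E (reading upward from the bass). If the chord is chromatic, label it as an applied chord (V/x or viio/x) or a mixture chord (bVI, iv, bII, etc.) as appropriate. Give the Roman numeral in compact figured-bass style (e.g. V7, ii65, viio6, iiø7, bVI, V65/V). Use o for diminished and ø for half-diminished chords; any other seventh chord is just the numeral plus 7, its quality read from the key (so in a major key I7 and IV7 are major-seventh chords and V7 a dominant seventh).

V43/iii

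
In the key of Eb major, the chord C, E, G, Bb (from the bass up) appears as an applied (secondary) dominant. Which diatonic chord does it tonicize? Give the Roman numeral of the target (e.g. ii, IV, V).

ii

The chord is a dominant seventh chord on C.
A dominant resolves down a perfect fifth: C → F. In Eb major, F is scale degree 2, i.e. ii.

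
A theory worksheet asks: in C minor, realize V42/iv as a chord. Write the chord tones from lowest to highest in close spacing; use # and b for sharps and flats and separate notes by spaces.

Bb C E G

The slash means an applied dominant: we want the dominant of iv. In C minor, iv is F minor, and its dominant is built on C.
Building a dominant seventh chord on C gives C-E-G-Bb.
The figured bass 42 indicates third inversion, placing the seventh (Bb) in the bass: Bb-C-E-G.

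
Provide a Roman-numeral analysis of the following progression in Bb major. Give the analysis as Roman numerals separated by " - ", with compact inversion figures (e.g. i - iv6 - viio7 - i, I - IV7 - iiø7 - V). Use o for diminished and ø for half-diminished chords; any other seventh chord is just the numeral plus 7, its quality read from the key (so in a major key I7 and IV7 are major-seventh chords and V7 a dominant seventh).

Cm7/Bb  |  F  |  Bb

ii42 - V - I

Cm7/Bb: root C is the supertonic; minor seventh chord there is ii42.
F: root F is the dominant; major triad there is V.
Bb: root Bb is the tonic; major triad there is I.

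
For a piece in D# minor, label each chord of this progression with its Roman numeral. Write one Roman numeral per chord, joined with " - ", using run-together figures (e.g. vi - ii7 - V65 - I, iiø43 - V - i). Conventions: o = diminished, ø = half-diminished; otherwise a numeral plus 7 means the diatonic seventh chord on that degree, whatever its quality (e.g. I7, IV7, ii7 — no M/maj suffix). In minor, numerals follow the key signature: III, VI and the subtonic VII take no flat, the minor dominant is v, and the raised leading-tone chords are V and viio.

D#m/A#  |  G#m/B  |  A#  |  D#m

D#m/A#: minor triad on D# = scale degree 1 → i64.
G#m/B: root G# is the subdominant; minor triad there is iv6.
A# has root A#, degree 5 in D# minor, so V.
D#m has root D#, degree 1 in D# minor, so i.

i64 - iv6 - V - i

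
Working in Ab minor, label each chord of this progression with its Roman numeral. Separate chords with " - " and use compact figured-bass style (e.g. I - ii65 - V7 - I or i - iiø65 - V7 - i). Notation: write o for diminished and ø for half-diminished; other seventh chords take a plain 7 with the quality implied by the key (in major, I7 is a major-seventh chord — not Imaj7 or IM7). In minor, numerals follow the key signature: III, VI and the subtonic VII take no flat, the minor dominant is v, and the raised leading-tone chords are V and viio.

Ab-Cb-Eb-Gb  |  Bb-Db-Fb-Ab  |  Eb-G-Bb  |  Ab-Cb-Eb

i7 - iiø7 - V - i

Ab-Cb-Eb-Gb has root Ab, degree 1 in Ab minor, so i7.
Bb-Db-Fb-Ab has root Bb, degree 2 in Ab minor, so iiø7.
Eb-G-Bb has root Eb, degree 5 in Ab minor, so V.
Ab-Cb-Eb: minor triad on Ab = scale degree 1 → i.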